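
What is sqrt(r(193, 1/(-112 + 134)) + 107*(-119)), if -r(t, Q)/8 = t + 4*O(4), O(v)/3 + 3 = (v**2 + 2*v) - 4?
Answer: I*sqrt(15909) ≈ 126.13*I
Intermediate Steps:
O(v) = -21 + 3*v**2 + 6*v (O(v) = -9 + 3*((v**2 + 2*v) - 4) = -9 + 3*(-4 + v**2 + 2*v) = -9 + (-12 + 3*v**2 + 6*v) = -21 + 3*v**2 + 6*v)
r(t, Q) = -1632 - 8*t (r(t, Q) = -8*(t + 4*(-21 + 3*4**2 + 6*4)) = -8*(t + 4*(-21 + 3*16 + 24)) = -8*(t + 4*(-21 + 48 + 24)) = -8*(t + 4*51) = -8*(t + 204) = -8*(204 + t) = -1632 - 8*t)
sqrt(r(193, 1/(-112 + 134)) + 107*(-119)) = sqrt((-1632 - 8*193) + 107*(-119)) = sqrt((-1632 - 1544) - 12733) = sqrt(-3176 - 12733) = sqrt(-15909) = I*sqrt(15909)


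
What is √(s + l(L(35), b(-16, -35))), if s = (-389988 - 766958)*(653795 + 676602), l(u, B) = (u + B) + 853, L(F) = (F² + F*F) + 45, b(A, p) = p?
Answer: I*√1539197484249 ≈ 1.2406e+6*I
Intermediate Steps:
L(F) = 45 + 2*F² (L(F) = (F² + F²) + 45 = 2*F² + 45 = 45 + 2*F²)
l(u, B) = 853 + B + u (l(u, B) = (B + u) + 853 = 853 + B + u)
s = -1539197487562 (s = -1156946*1330397 = -1539197487562)
√(s + l(L(35), b(-16, -35))) = √(-1539197487562 + (853 - 35 + (45 + 2*35²))) = √(-1539197487562 + (853 - 35 + (45 + 2*1225))) = √(-1539197487562 + (853 - 35 + (45 + 2450))) = √(-1539197487562 + (853 - 35 + 2495)) = √(-1539197487562 + 3313) = √(-1539197484249) = I*√1539197484249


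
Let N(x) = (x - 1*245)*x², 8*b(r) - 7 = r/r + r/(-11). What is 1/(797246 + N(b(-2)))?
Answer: 85184/67890864889 ≈ 1.2547e-6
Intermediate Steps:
b(r) = 1 - r/88 (b(r) = 7/8 + (r/r + r/(-11))/8 = 7/8 + (1 + r*(-1/11))/8 = 7/8 + (1 - r/11)/8 = 7/8 + (⅛ - r/88) = 1 - r/88)
N(x) = x²*(-245 + x) (N(x) = (x - 245)*x² = (-245 + x)*x² = x²*(-245 + x))
1/(797246 + N(b(-2))) = 1/(797246 + (1 - 1/88*(-2))²*(-245 + (1 - 1/88*(-2)))) = 1/(797246 + (1 + 1/44)²*(-245 + (1 + 1/44))) = 1/(797246 + (45/44)²*(-245 + 45/44)) = 1/(797246 + (2025/1936)*(-10735/44)) = 1/(797246 - 21738375/85184) = 1/(67890864889/85184) = 85184/67890864889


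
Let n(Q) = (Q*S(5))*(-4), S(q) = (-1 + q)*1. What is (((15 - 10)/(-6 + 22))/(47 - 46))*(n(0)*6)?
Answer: 0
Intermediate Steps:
S(q) = -1 + q
n(Q) = -16*Q (n(Q) = (Q*(-1 + 5))*(-4) = (Q*4)*(-4) = (4*Q)*(-4) = -16*Q)
(((15 - 10)/(-6 + 22))/(47 - 46))*(n(0)*6) = (((15 - 10)/(-6 + 22))/(47 - 46))*(-16*0*6) = ((5/16)/1)*(0*6) = (1*(5*(1/16)))*0 = (1*(5/16))*0 = (5/16)*0 = 0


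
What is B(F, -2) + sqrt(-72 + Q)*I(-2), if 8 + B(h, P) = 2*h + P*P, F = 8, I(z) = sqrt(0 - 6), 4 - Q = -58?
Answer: 12 - 2*sqrt(15) ≈ 4.2540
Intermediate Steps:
Q = 62 (Q = 4 - 1*(-58) = 4 + 58 = 62)
I(z) = I*sqrt(6) (I(z) = sqrt(-6) = I*sqrt(6))
B(h, P) = -8 + P**2 + 2*h (B(h, P) = -8 + (2*h + P*P) = -8 + (2*h + P**2) = -8 + (P**2 + 2*h) = -8 + P**2 + 2*h)
B(F, -2) + sqrt(-72 + Q)*I(-2) = (-8 + (-2)**2 + 2*8) + sqrt(-72 + 62)*(I*sqrt(6)) = (-8 + 4 + 16) + sqrt(-10)*(I*sqrt(6)) = 12 + (I*sqrt(10))*(I*sqrt(6)) = 12 - 2*sqrt(15)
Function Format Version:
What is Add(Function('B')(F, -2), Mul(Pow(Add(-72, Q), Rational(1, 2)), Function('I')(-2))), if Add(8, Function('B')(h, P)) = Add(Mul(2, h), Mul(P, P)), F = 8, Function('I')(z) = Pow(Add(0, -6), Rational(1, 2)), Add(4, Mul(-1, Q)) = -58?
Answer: Add(12, Mul(-2, Pow(15, Rational(1, 2)))) ≈ 4.2540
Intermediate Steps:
Q = 62 (Q = Add(4, Mul(-1, -58)) = Add(4, 58) = 62)
Function('I')(z) = Mul(I, Pow(6, Rational(1, 2))) (Function('I')(z) = Pow(-6, Rational(1, 2)) = Mul(I, Pow(6, Rational(1, 2))))
Function('B')(h, P) = Add(-8, Pow(P, 2), Mul(2, h)) (Function('B')(h, P) = Add(-8, Add(Mul(2, h), Mul(P, P))) = Add(-8, Add(Mul(2, h), Pow(P, 2))) = Add(-8, Add(Pow(P, 2), Mul(2, h))) = Add(-8, Pow(P, 2), Mul(2, h)))
Add(Function('B')(F, -2), Mul(Pow(Add(-72, Q), Rational(1, 2)), Function('I')(-2))) = Add(Add(-8, Pow(-2, 2), Mul(2, 8)), Mul(Pow(Add(-72, 62), Rational(1, 2)), Mul(I, Pow(6, Rational(1, 2))))) = Add(Add(-8, 4, 16), Mul(Pow(-10, Rational(1, 2)), Mul(I, Pow(6, Rational(1, 2))))) = Add(12, Mul(Mul(I, Pow(10, Rational(1, 2))), Mul(I, Pow(6, Rational(1, 2))))) = Add(12, Mul(-2, Pow(15, Rational(1, 2))))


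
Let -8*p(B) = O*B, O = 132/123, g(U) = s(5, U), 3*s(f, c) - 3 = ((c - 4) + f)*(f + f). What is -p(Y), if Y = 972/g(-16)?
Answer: -5346/2009 ≈ -2.6610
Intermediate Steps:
s(f, c) = 1 + 2*f*(-4 + c + f)/3 (s(f, c) = 1 + (((c - 4) + f)*(f + f))/3 = 1 + (((-4 + c) + f)*(2*f))/3 = 1 + ((-4 + c + f)*(2*f))/3 = 1 + (2*f*(-4 + c + f))/3 = 1 + 2*f*(-4 + c + f)/3)
g(U) = 13/3 + 10*U/3 (g(U) = 1 - 8/3*5 + (⅔)*5² + (⅔)*U*5 = 1 - 40/3 + (⅔)*25 + 10*U/3 = 1 - 40/3 + 50/3 + 10*U/3 = 13/3 + 10*U/3)
O = 44/41 (O = 132*(1/123) = 44/41 ≈ 1.0732)
Y = -972/49 (Y = 972/(13/3 + (10/3)*(-16)) = 972/(13/3 - 160/3) = 972/(-49) = 972*(-1/49) = -972/49 ≈ -19.837)
p(B) = -11*B/82
-p(Y) = -(-11)*(-972)/(82*49) = -1*5346/2009 = -5346/2009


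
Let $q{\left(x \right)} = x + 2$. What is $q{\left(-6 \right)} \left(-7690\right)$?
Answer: $30760$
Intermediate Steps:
$q{\left(x \right)} = 2 + x$
$q{\left(-6 \right)} \left(-7690\right) = \left(2 - 6\right) \left(-7690\right) = \left(-4\right) \left(-7690\right) = 30760$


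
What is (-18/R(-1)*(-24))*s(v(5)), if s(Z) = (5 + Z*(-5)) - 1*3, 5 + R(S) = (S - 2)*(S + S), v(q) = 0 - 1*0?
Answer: 864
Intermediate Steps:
v(q) = 0 (v(q) = 0 + 0 = 0)
R(S) = -5 + 2*S*(-2 + S) (R(S) = -5 + (S - 2)*(S + S) = -5 + (-2 + S)*(2*S) = -5 + 2*S*(-2 + S))
s(Z) = 2 - 5*Z (s(Z) = (5 - 5*Z) - 3 = 2 - 5*Z)
(-18/R(-1)*(-24))*s(v(5)) = (-18/(-5 - 4*(-1) + 2*(-1)²)*(-24))*(2 - 5*0) = (-18/(-5 + 4 + 2*1)*(-24))*(2 + 0) = (-18/(-5 + 4 + 2)*(-24))*2 = (-18/1*(-24))*2 = (-18*1*(-24))*2 = -18*(-24)*2 = 432*2 = 864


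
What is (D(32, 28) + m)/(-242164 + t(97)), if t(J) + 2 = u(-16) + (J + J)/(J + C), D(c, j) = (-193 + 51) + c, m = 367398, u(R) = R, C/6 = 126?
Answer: -78324166/51645263 ≈ -1.5166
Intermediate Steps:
C = 756 (C = 6*126 = 756)
D(c, j) = -142 + c
t(J) = -18 + 2*J/(756 + J) (t(J) = -2 + (-16 + (J + J)/(J + 756)) = -2 + (-16 + (2*J)/(756 + J)) = -2 + (-16 + 2*J/(756 + J)) = -18 + 2*J/(756 + J))
(D(32, 28) + m)/(-242164 + t(97)) = ((-142 + 32) + 367398)/(-242164 + 8*(-1701 - 2*97)/(756 + 97)) = (-110 + 367398)/(-242164 + 8*(-1701 - 194)/853) = 367288/(-242164 + 8*(1/853)*(-1895)) = 367288/(-242164 - 15160/853) = 367288/(-206581052/853) = 367288*(-853/206581052) = -78324166/51645263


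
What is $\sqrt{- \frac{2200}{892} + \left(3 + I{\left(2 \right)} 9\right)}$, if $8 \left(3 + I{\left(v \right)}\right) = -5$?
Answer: $\frac{i \sqrt{25533946}}{892} \approx 5.6649 i$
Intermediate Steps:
$I{\left(v \right)} = - \frac{29}{8}$ ($I{\left(v \right)} = -3 + \frac{1}{8} \left(-5\right) = -3 - \frac{5}{8} = - \frac{29}{8}$)
$\sqrt{- \frac{2200}{892} + \left(3 + I{\left(2 \right)} 9\right)} = \sqrt{- \frac{2200}{892} + \left(3 - \frac{261}{8}\right)} = \sqrt{\left(-2200\right) \frac{1}{892} + \left(3 - \frac{261}{8}\right)} = \sqrt{- \frac{550}{223} - \frac{237}{8}} = \sqrt{- \frac{57251}{1784}} = \frac{i \sqrt{25533946}}{892}$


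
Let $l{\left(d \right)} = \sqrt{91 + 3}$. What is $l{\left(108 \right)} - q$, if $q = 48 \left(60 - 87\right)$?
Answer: $1296 + \sqrt{94} \approx 1305.7$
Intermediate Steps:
$l{\left(d \right)} = \sqrt{94}$
$q = -1296$ ($q = 48 \left(-27\right) = -1296$)
$l{\left(108 \right)} - q = \sqrt{94} - -1296 = \sqrt{94} + 1296 = 1296 + \sqrt{94}$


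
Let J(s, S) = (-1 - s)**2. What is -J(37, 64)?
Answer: -1444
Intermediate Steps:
-J(37, 64) = -(1 + 37)**2 = -1*38**2 = -1*1444 = -1444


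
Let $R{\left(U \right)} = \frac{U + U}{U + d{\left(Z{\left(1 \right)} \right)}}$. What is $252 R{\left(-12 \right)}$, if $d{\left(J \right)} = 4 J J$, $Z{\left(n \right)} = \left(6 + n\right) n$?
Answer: $- \frac{756}{23} \approx -32.87$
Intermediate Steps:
$Z{\left(n \right)} = n \left(6 + n\right)$
$d{\left(J \right)} = 4 J^{2}$
$R{\left(U \right)} = \frac{2 U}{196 + U}$ ($R{\left(U \right)} = \frac{U + U}{U + 4 \left(1 \left(6 + 1\right)\right)^{2}} = \frac{2 U}{U + 4 \left(1 \cdot 7\right)^{2}} = \frac{2 U}{U + 4 \cdot 7^{2}} = \frac{2 U}{U + 4 \cdot 49} = \frac{2 U}{U + 196} = \frac{2 U}{196 + U}$)
$252 R{\left(-12 \right)} = 252 \cdot 2 \left(-12\right) \frac{1}{196 - 12} = 252 \cdot 2 \left(-12\right) \frac{1}{184} = 252 \left(- \frac{3}{23}\right) = - \frac{756}{23}$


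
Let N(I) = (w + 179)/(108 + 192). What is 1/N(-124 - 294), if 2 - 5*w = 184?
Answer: 1500/713 ≈ 2.1038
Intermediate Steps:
w = -182/5 (w = 2/5 - 1/5*184 = 2/5 - 184/5 = -182/5 ≈ -36.400)
N(I) = 713/1500 (N(I) = (-182/5 + 179)/(108 + 192) = (713/5)/300 = (713/5)*(1/300) = 713/1500)
1/N(-124 - 294) = 1/(713/1500) = 1500/713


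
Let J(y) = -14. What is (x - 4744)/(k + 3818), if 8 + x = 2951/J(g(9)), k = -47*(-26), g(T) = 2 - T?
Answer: -69479/70560 ≈ -0.98468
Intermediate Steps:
k = 1222
x = -3063/14 (x = -8 + 2951/(-14) = -8 + 2951*(-1/14) = -8 - 2951/14 = -3063/14 ≈ -218.79)
(x - 4744)/(k + 3818) = (-3063/14 - 4744)/(1222 + 3818) = -69479/14/5040 = -69479/14*1/5040 = -69479/70560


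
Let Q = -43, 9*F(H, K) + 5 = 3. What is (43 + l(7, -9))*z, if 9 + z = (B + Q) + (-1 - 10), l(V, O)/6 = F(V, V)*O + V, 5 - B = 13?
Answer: -6887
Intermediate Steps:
B = -8 (B = 5 - 1*13 = 5 - 13 = -8)
F(H, K) = -2/9 (F(H, K) = -5/9 + (⅑)*3 = -5/9 + ⅓ = -2/9)
l(V, O) = 6*V - 4*O/3 (l(V, O) = 6*(-2*O/9 + V) = 6*(V - 2*O/9) = 6*V - 4*O/3)
z = -71 (z = -9 + ((-8 - 43) + (-1 - 10)) = -9 + (-51 - 11) = -9 - 62 = -71)
(43 + l(7, -9))*z = (43 + (6*7 - 4/3*(-9)))*(-71) = (43 + (42 + 12))*(-71) = (43 + 54)*(-71) = 97*(-71) = -6887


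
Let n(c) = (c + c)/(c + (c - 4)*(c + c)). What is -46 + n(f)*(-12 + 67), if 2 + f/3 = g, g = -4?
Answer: -2088/43 ≈ -48.558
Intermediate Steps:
f = -18 (f = -6 + 3*(-4) = -6 - 12 = -18)
n(c) = 2*c/(c + 2*c*(-4 + c)) (n(c) = (2*c)/(c + (-4 + c)*(2*c)) = (2*c)/(c + 2*c*(-4 + c)) = 2*c/(c + 2*c*(-4 + c)))
-46 + n(f)*(-12 + 67) = -46 + (2/(-7 + 2*(-18)))*(-12 + 67) = -46 + (2/(-7 - 36))*55 = -46 + (2/(-43))*55 = -46 + (2*(-1/43))*55 = -46 - 2/43*55 = -46 - 110/43 = -2088/43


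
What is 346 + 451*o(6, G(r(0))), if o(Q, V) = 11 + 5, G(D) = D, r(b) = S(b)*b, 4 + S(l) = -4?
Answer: 7562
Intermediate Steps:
S(l) = -8 (S(l) = -4 - 4 = -8)
r(b) = -8*b
o(Q, V) = 16
346 + 451*o(6, G(r(0))) = 346 + 451*16 = 346 + 7216 = 7562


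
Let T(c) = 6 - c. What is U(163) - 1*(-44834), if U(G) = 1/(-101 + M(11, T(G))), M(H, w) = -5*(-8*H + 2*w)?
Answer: 85588107/1909 ≈ 44834.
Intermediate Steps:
M(H, w) = -10*w + 40*H
U(G) = 1/(279 + 10*G) (U(G) = 1/(-101 + (-10*(6 - G) + 40*11)) = 1/(-101 + ((-60 + 10*G) + 440)) = 1/(-101 + (380 + 10*G)) = 1/(279 + 10*G))
U(163) - 1*(-44834) = 1/(279 + 10*163) - 1*(-44834) = 1/(279 + 1630) + 44834 = 1/1909 + 44834 = 85588107/1909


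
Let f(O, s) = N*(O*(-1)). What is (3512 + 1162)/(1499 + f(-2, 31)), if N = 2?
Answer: 1558/501 ≈ 3.1098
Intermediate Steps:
f(O, s) = -2*O (f(O, s) = 2*(O*(-1)) = 2*(-O) = -2*O)
(3512 + 1162)/(1499 + f(-2, 31)) = (3512 + 1162)/(1499 - 2*(-2)) = 4674/(1499 + 4) = 4674/1503 = 4674*(1/1503) = 1558/501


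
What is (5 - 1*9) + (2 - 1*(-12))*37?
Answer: 514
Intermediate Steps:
(5 - 1*9) + (2 - 1*(-12))*37 = (5 - 9) + (2 + 12)*37 = -4 + 14*37 = -4 + 518 = 514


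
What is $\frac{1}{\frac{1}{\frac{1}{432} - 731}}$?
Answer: $- \frac{315791}{432} \approx -731.0$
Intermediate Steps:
$\frac{1}{\frac{1}{\frac{1}{432} - 731}} = \frac{1}{\frac{1}{- \frac{315791}{432}}} = \frac{1}{- \frac{432}{315791}} = - \frac{315791}{432}$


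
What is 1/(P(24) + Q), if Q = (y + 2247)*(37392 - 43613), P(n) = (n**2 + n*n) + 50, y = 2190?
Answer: -1/27601375 ≈ -3.6230e-8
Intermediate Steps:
P(n) = 50 + 2*n**2 (P(n) = (n**2 + n**2) + 50 = 2*n**2 + 50 = 50 + 2*n**2)
Q = -27602577 (Q = (2190 + 2247)*(37392 - 43613) = 4437*(-6221) = -27602577)
1/(P(24) + Q) = 1/((50 + 2*24**2) - 27602577) = 1/((50 + 2*576) - 27602577) = 1/((50 + 1152) - 27602577) = 1/(1202 - 27602577) = 1/(-27601375) = -1/27601375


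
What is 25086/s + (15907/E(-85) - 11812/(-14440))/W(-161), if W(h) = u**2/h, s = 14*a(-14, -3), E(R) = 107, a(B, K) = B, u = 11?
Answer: -374317165077/1145097415 ≈ -326.89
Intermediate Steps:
s = -196 (s = 14*(-14) = -196)
W(h) = 121/h (W(h) = 11**2/h = 121/h)
25086/s + (15907/E(-85) - 11812/(-14440))/W(-161) = 25086/(-196) + (15907/107 - 11812/(-14440))/((121/(-161))) = 25086*(-1/196) + (15907*(1/107) - 11812*(-1/14440))/((121*(-1/161))) = -12543/98 + (15907/107 + 2953/3610)/(-121/161) = -12543/98 + (57740241/386270)*(-161/121) = -12543/98 - 9296178801/46738670 = -374317165077/1145097415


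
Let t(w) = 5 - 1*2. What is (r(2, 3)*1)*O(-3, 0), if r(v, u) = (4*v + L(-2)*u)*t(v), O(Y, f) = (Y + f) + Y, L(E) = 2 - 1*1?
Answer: -198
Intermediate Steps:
L(E) = 1 (L(E) = 2 - 1 = 1)
O(Y, f) = f + 2*Y
t(w) = 3 (t(w) = 5 - 2 = 3)
r(v, u) = 3*u + 12*v (r(v, u) = (4*v + 1*u)*3 = (4*v + u)*3 = (u + 4*v)*3 = 3*u + 12*v)
(r(2, 3)*1)*O(-3, 0) = ((3*3 + 12*2)*1)*(0 + 2*(-3)) = ((9 + 24)*1)*(0 - 6) = (33*1)*(-6) = 33*(-6) = -198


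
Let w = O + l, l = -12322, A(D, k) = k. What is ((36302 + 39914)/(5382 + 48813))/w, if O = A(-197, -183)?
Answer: -76216/677708475 ≈ -0.00011246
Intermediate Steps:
O = -183
w = -12505 (w = -183 - 12322 = -12505)
((36302 + 39914)/(5382 + 48813))/w = ((36302 + 39914)/(5382 + 48813))/(-12505) = (76216/54195)*(-1/12505) = -76216/677708475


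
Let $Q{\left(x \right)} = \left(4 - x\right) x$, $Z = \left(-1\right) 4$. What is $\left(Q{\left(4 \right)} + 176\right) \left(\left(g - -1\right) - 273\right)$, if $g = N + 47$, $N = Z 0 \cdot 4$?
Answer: $-39600$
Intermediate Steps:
$Z = -4$
$N = 0$ ($N = \left(-4\right) 0 \cdot 4 = 0 \cdot 4 = 0$)
$g = 47$ ($g = 0 + 47 = 47$)
$Q{\left(x \right)} = x \left(4 - x\right)$
$\left(Q{\left(4 \right)} + 176\right) \left(\left(g - -1\right) - 273\right) = \left(4 \left(4 - 4\right) + 176\right) \left(\left(47 - -1\right) - 273\right) = \left(4 \left(4 - 4\right) + 176\right) \left(\left(47 + 1\right) - 273\right) = \left(4 \cdot 0 + 176\right) \left(48 - 273\right) = \left(0 + 176\right) \left(-225\right) = 176 \left(-225\right) = -39600$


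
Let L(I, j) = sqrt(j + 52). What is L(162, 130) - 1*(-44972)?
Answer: 44972 + sqrt(182) ≈ 44986.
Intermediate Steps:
L(I, j) = sqrt(52 + j)
L(162, 130) - 1*(-44972) = sqrt(52 + 130) - 1*(-44972) = sqrt(182) + 44972 = 44972 + sqrt(182)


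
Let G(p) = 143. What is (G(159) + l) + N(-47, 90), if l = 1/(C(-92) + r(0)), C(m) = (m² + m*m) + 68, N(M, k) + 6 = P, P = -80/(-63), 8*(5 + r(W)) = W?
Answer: 148008664/1070433 ≈ 138.27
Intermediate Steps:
r(W) = -5 + W/8
P = 80/63 (P = -80*(-1/63) = 80/63 ≈ 1.2698)
N(M, k) = -298/63 (N(M, k) = -6 + 80/63 = -298/63)
C(m) = 68 + 2*m² (C(m) = (m² + m²) + 68 = 2*m² + 68 = 68 + 2*m²)
l = 1/16991 (l = 1/((68 + 2*(-92)²) + (-5 + (⅛)*0)) = 1/((68 + 2*8464) + (-5 + 0)) = 1/((68 + 16928) - 5) = 1/(16996 - 5) = 1/16991 ≈ 5.8855e-5)
(G(159) + l) + N(-47, 90) = (143 + 1/16991) - 298/63 = 2429714/16991 - 298/63 = 148008664/1070433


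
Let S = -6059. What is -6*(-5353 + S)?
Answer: 68472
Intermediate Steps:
-6*(-5353 + S) = -6*(-5353 - 6059) = -6*(-11412) = 68472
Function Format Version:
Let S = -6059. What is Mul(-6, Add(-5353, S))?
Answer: 68472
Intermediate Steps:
Mul(-6, Add(-5353, S)) = Mul(-6, Add(-5353, -6059)) = Mul(-6, -11412) = 68472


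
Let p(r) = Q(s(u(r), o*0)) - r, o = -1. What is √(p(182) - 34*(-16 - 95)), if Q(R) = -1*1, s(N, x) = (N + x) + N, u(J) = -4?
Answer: 3*√399 ≈ 59.925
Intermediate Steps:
s(N, x) = x + 2*N
Q(R) = -1
p(r) = -1 - r
√(p(182) - 34*(-16 - 95)) = √((-1 - 1*182) - 34*(-16 - 95)) = √((-1 - 182) - 34*(-111)) = √(-183 + 3774) = √3591 = 3*√399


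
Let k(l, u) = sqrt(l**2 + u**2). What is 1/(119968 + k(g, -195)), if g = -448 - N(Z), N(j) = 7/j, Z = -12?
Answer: 17275392/2072459925695 - 2028*sqrt(1201)/2072459925695 ≈ 8.3018e-6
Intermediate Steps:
g = -5369/12 (g = -448 - 7/(-12) = -448 - 7*(-1)/12 = -448 - 1*(-7/12) = -448 + 7/12 = -5369/12 ≈ -447.42)
1/(119968 + k(g, -195)) = 1/(119968 + sqrt((-5369/12)**2 + (-195)**2)) = 1/(119968 + sqrt(28826161/144 + 38025)) = 1/(119968 + sqrt(34301761/144)) = 1/(119968 + 169*sqrt(1201)/12)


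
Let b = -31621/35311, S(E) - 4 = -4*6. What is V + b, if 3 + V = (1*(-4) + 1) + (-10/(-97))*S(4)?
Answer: -30680439/3425167 ≈ -8.9574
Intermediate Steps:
S(E) = -20 (S(E) = 4 - 4*6 = 4 - 24 = -20)
b = -31621/35311 (b = -31621*1/35311 = -31621/35311 ≈ -0.89550)
V = -782/97 (V = -3 + ((1*(-4) + 1) - 10/(-97)*(-20)) = -3 + ((-4 + 1) - 10*(-1/97)*(-20)) = -3 + (-3 + (10/97)*(-20)) = -3 + (-3 - 200/97) = -3 - 491/97 = -782/97 ≈ -8.0619)
V + b = -782/97 - 31621/35311 = -30680439/3425167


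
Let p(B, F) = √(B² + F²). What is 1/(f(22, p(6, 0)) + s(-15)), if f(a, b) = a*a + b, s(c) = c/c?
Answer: 1/491 ≈ 0.0020367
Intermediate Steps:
s(c) = 1
f(a, b) = b + a² (f(a, b) = a² + b = b + a²)
1/(f(22, p(6, 0)) + s(-15)) = 1/((√(6² + 0²) + 22²) + 1) = 1/((√(36 + 0) + 484) + 1) = 1/((√36 + 484) + 1) = 1/((6 + 484) + 1) = 1/(490 + 1) = 1/491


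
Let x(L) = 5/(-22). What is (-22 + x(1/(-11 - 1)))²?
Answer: 239121/484 ≈ 494.05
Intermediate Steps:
x(L) = -5/22 (x(L) = 5*(-1/22) = -5/22)
(-22 + x(1/(-11 - 1)))² = (-22 - 5/22)² = (-489/22)² = 239121/484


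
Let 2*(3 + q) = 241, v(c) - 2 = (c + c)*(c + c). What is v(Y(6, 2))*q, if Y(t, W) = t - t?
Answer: 235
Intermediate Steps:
Y(t, W) = 0
v(c) = 2 + 4*c**2 (v(c) = 2 + (c + c)*(c + c) = 2 + (2*c)*(2*c) = 2 + 4*c**2)
q = 235/2 (q = -3 + (1/2)*241 = -3 + 241/2 = 235/2 ≈ 117.50)
v(Y(6, 2))*q = (2 + 4*0**2)*(235/2) = (2 + 4*0)*(235/2) = (2 + 0)*(235/2) = 2*(235/2) = 235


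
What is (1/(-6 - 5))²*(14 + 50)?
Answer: 64/121 ≈ 0.52893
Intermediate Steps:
(1/(-6 - 5))²*(14 + 50) = (1/(-11))²*64 = (-1/11)²*64 = (1/121)*64 = 64/121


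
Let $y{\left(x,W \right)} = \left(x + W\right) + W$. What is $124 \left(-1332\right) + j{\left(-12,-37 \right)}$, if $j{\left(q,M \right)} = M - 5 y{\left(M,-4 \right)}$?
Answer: $-164980$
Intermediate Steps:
$y{\left(x,W \right)} = x + 2 W$ ($y{\left(x,W \right)} = \left(W + x\right) + W = x + 2 W$)
$j{\left(q,M \right)} = 40 - 4 M$ ($j{\left(q,M \right)} = M - 5 \left(M + 2 \left(-4\right)\right) = M - 5 \left(M - 8\right) = M - 5 \left(-8 + M\right) = M - \left(-40 + 5 M\right) = 40 - 4 M$)
$124 \left(-1332\right) + j{\left(-12,-37 \right)} = 124 \left(-1332\right) + \left(40 - -148\right) = -165168 + \left(40 + 148\right) = -165168 + 188 = -164980$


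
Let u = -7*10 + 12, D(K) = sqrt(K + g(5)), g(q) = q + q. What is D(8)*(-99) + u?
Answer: -58 - 297*sqrt(2) ≈ -478.02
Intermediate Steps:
g(q) = 2*q
D(K) = sqrt(10 + K) (D(K) = sqrt(K + 2*5) = sqrt(K + 10) = sqrt(10 + K))
u = -58 (u = -70 + 12 = -58)
D(8)*(-99) + u = sqrt(10 + 8)*(-99) - 58 = sqrt(18)*(-99) - 58 = (3*sqrt(2))*(-99) - 58 = -297*sqrt(2) - 58 = -58 - 297*sqrt(2)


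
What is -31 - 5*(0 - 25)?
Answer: 94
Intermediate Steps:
-31 - 5*(0 - 25) = -31 - 5*(-25) = -31 + 125 = 94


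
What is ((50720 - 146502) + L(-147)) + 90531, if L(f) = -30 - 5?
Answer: -5286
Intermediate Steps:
L(f) = -35
((50720 - 146502) + L(-147)) + 90531 = ((50720 - 146502) - 35) + 90531 = (-95782 - 35) + 90531 = -95817 + 90531 = -5286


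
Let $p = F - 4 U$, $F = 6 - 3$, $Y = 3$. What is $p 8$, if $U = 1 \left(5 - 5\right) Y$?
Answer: $24$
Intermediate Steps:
$U = 0$ ($U = 1 \left(5 - 5\right) 3 = 1 \cdot 0 \cdot 3 = 0 \cdot 3 = 0$)
$F = 3$
$p = 3$ ($p = 3 - 0 = 3 + 0 = 3$)
$p 8 = 3 \cdot 8 = 24$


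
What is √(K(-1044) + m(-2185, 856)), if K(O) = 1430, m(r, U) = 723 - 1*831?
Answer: √1322 ≈ 36.359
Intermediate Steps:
m(r, U) = -108 (m(r, U) = 723 - 831 = -108)
√(K(-1044) + m(-2185, 856)) = √(1430 - 108) = √1322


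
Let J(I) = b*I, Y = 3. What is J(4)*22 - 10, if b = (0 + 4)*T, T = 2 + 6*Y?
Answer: 7030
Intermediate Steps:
T = 20 (T = 2 + 6*3 = 2 + 18 = 20)
b = 80 (b = (0 + 4)*20 = 4*20 = 80)
J(I) = 80*I
J(4)*22 - 10 = (80*4)*22 - 10 = 320*22 - 10 = 7040 - 10 = 7030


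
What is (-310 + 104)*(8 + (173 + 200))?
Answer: -78486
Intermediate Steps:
(-310 + 104)*(8 + (173 + 200)) = -206*(8 + 373) = -206*381 = -78486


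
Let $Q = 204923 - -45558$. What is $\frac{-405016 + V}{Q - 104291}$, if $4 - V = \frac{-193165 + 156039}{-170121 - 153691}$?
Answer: $- \frac{13114778287}{4733807628} \approx -2.7705$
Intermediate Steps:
$Q = 250481$ ($Q = 204923 + 45558 = 250481$)
$V = \frac{629061}{161906}$ ($V = 4 - \frac{-193165 + 156039}{-170121 - 153691} = 4 - - \frac{37126}{-323812} = 4 - \left(-37126\right) \left(- \frac{1}{323812}\right) = 4 - \frac{18563}{161906} = \frac{629061}{161906} \approx 3.8853$)
$\frac{-405016 + V}{Q - 104291} = \frac{-405016 + \frac{629061}{161906}}{250481 - 104291} = - \frac{65573891435}{161906 \cdot 146190} = \left(- \frac{65573891435}{161906}\right) \frac{1}{146190} = - \frac{13114778287}{4733807628}$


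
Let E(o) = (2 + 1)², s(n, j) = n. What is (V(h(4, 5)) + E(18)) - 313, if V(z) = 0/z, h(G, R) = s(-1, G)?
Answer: -304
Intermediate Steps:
h(G, R) = -1
E(o) = 9 (E(o) = 3² = 9)
V(z) = 0
(V(h(4, 5)) + E(18)) - 313 = (0 + 9) - 313 = 9 - 313 = -304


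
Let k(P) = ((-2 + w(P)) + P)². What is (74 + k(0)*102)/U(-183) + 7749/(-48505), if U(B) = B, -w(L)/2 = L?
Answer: -24797477/8876415 ≈ -2.7936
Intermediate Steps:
w(L) = -2*L
k(P) = (-2 - P)² (k(P) = ((-2 - 2*P) + P)² = (-2 - P)²)
(74 + k(0)*102)/U(-183) + 7749/(-48505) = (74 + (2 + 0)²*102)/(-183) + 7749/(-48505) = (74 + 2²*102)*(-1/183) + 7749*(-1/48505) = (74 + 4*102)*(-1/183) - 7749/48505 = (74 + 408)*(-1/183) - 7749/48505 = 482*(-1/183) - 7749/48505 = -482/183 - 7749/48505 = -24797477/8876415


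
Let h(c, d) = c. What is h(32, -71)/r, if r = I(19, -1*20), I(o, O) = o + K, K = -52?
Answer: -32/33 ≈ -0.96970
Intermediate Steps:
I(o, O) = -52 + o (I(o, O) = o - 52 = -52 + o)
r = -33 (r = -52 + 19 = -33)
h(32, -71)/r = 32/(-33) = 32*(-1/33) = -32/33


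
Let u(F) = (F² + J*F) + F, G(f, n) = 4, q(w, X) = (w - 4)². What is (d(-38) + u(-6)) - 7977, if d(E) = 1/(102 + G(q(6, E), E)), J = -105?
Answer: -775601/106 ≈ -7317.0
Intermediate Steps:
q(w, X) = (-4 + w)²
u(F) = F² - 104*F (u(F) = (F² - 105*F) + F = F² - 104*F)
d(E) = 1/106 (d(E) = 1/(102 + 4) = 1/106)
(d(-38) + u(-6)) - 7977 = (1/106 - 6*(-104 - 6)) - 7977 = (1/106 - 6*(-110)) - 7977 = (1/106 + 660) - 7977 = 69961/106 - 7977 = -775601/106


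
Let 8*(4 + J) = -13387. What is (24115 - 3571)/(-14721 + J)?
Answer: -54784/43729 ≈ -1.2528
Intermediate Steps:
J = -13419/8 (J = -4 + (⅛)*(-13387) = -4 - 13387/8 = -13419/8 ≈ -1677.4)
(24115 - 3571)/(-14721 + J) = (24115 - 3571)/(-14721 - 13419/8) = 20544/(-131187/8) = 20544*(-8/131187) = -54784/43729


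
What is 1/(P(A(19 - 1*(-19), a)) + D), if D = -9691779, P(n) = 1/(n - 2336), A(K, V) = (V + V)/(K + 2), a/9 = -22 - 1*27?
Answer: -47161/457073989439 ≈ -1.0318e-7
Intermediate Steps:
a = -441 (a = 9*(-22 - 1*27) = 9*(-22 - 27) = 9*(-49) = -441)
A(K, V) = 2*V/(2 + K) (A(K, V) = (2*V)/(2 + K) = 2*V/(2 + K))
P(n) = 1/(-2336 + n)
1/(P(A(19 - 1*(-19), a)) + D) = 1/(1/(-2336 + 2*(-441)/(2 + (19 - 1*(-19)))) - 9691779) = 1/(1/(-2336 + 2*(-441)/(2 + (19 + 19))) - 9691779) = 1/(1/(-2336 + 2*(-441)/(2 + 38)) - 9691779) = 1/(1/(-2336 + 2*(-441)/40) - 9691779) = 1/(1/(-2336 + 2*(-441)*(1/40)) - 9691779) = 1/(1/(-2336 - 441/20) - 9691779) = 1/(1/(-47161/20) - 9691779) = 1/(-20/47161 - 9691779) = 1/(-457073989439/47161) = -47161/457073989439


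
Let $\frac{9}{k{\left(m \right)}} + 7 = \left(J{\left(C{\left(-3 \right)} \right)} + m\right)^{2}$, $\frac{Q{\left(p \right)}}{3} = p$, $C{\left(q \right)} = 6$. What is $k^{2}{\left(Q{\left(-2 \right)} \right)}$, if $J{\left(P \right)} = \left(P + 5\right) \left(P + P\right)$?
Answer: $\frac{81}{251825161} \approx 3.2165 \cdot 10^{-7}$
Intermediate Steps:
$Q{\left(p \right)} = 3 p$
$J{\left(P \right)} = 2 P \left(5 + P\right)$ ($J{\left(P \right)} = \left(5 + P\right) 2 P = 2 P \left(5 + P\right)$)
$k{\left(m \right)} = \frac{9}{-7 + \left(132 + m\right)^{2}}$ ($k{\left(m \right)} = \frac{9}{-7 + \left(2 \cdot 6 \left(5 + 6\right) + m\right)^{2}} = \frac{9}{-7 + \left(2 \cdot 6 \cdot 11 + m\right)^{2}} = \frac{9}{-7 + \left(132 + m\right)^{2}}$)
$k^{2}{\left(Q{\left(-2 \right)} \right)} = \left(\frac{9}{-7 + \left(132 + 3 \left(-2\right)\right)^{2}}\right)^{2} = \left(\frac{9}{-7 + \left(132 - 6\right)^{2}}\right)^{2} = \left(\frac{9}{-7 + 126^{2}}\right)^{2} = \left(\frac{9}{-7 + 15876}\right)^{2} = \left(\frac{9}{15869}\right)^{2} = \frac{81}{251825161}$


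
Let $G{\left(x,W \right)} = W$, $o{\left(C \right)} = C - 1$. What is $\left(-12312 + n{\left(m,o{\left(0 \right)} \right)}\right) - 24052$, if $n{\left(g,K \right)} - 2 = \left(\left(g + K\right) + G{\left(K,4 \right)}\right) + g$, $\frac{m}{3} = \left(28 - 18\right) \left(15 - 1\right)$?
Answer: $-35519$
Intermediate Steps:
$o{\left(C \right)} = -1 + C$
$m = 420$ ($m = 3 \left(28 - 18\right) \left(15 - 1\right) = 3 \cdot 10 \cdot 14 = 3 \cdot 140 = 420$)
$n{\left(g,K \right)} = 6 + K + 2 g$ ($n{\left(g,K \right)} = 2 + \left(\left(\left(g + K\right) + 4\right) + g\right) = 2 + \left(\left(\left(K + g\right) + 4\right) + g\right) = 2 + \left(\left(4 + K + g\right) + g\right) = 2 + \left(4 + K + 2 g\right) = 6 + K + 2 g$)
$\left(-12312 + n{\left(m,o{\left(0 \right)} \right)}\right) - 24052 = \left(-12312 + \left(6 + \left(-1 + 0\right) + 2 \cdot 420\right)\right) - 24052 = \left(-12312 + \left(6 - 1 + 840\right)\right) - 24052 = \left(-12312 + 845\right) - 24052 = -11467 - 24052 = -35519$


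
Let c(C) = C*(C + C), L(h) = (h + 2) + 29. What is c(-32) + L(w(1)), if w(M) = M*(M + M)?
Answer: 2081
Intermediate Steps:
w(M) = 2*M**2 (w(M) = M*(2*M) = 2*M**2)
L(h) = 31 + h (L(h) = (2 + h) + 29 = 31 + h)
c(C) = 2*C**2 (c(C) = C*(2*C) = 2*C**2)
c(-32) + L(w(1)) = 2*(-32)**2 + (31 + 2*1**2) = 2*1024 + (31 + 2*1) = 2048 + (31 + 2) = 2048 + 33 = 2081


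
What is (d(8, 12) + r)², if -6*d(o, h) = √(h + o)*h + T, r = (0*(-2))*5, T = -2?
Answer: 721/9 - 8*√5/3 ≈ 74.148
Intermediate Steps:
r = 0 (r = 0*5 = 0)
d(o, h) = ⅓ - h*√(h + o)/6 (d(o, h) = -(√(h + o)*h - 2)/6 = -(h*√(h + o) - 2)/6 = -(-2 + h*√(h + o))/6 = ⅓ - h*√(h + o)/6)
(d(8, 12) + r)² = ((⅓ - ⅙*12*√(12 + 8)) + 0)² = ((⅓ - ⅙*12*√20) + 0)² = ((⅓ - ⅙*12*2*√5) + 0)² = ((⅓ - 4*√5) + 0)² = (⅓ - 4*√5)²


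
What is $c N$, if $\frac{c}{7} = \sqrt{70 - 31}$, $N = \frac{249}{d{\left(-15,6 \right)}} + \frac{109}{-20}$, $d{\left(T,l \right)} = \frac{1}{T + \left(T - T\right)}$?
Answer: $- \frac{523663 \sqrt{39}}{20} \approx -1.6351 \cdot 10^{5}$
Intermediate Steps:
$d{\left(T,l \right)} = \frac{1}{T}$ ($d{\left(T,l \right)} = \frac{1}{T + 0} = \frac{1}{T}$)
$N = - \frac{74809}{20}$ ($N = \frac{249}{\frac{1}{-15}} + \frac{109}{-20} = \frac{249}{- \frac{1}{15}} + 109 \left(- \frac{1}{20}\right) = 249 \left(-15\right) - \frac{109}{20} = -3735 - \frac{109}{20} = - \frac{74809}{20} \approx -3740.4$)
$c = 7 \sqrt{39}$ ($c = 7 \sqrt{70 - 31} = 7 \sqrt{39} \approx 43.715$)
$c N = 7 \sqrt{39} \left(- \frac{74809}{20}\right) = - \frac{523663 \sqrt{39}}{20}$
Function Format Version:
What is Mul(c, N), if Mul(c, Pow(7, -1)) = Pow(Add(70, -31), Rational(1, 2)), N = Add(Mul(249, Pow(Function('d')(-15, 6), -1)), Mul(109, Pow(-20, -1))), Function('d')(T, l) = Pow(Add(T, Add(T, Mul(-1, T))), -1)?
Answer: Mul(Rational(-523663, 20), Pow(39, Rational(1, 2))) ≈ -1.6351e+5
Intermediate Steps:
Function('d')(T, l) = Pow(T, -1) (Function('d')(T, l) = Pow(Add(T, 0), -1) = Pow(T, -1))
N = Rational(-74809, 20) (N = Add(Mul(249, Pow(Pow(-15, -1), -1)), Mul(109, Pow(-20, -1))) = Add(Mul(249, Pow(Rational(-1, 15), -1)), Mul(109, Rational(-1, 20))) = Add(Mul(249, -15), Rational(-109, 20)) = Add(-3735, Rational(-109, 20)) = Rational(-74809, 20) ≈ -3740.4)
c = Mul(7, Pow(39, Rational(1, 2))) (c = Mul(7, Pow(Add(70, -31), Rational(1, 2))) = Mul(7, Pow(39, Rational(1, 2))) ≈ 43.715)
Mul(c, N) = Mul(Mul(7, Pow(39, Rational(1, 2))), Rational(-74809, 20)) = Mul(Rational(-523663, 20), Pow(39, Rational(1, 2)))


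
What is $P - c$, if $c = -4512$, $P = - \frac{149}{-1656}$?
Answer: $\frac{7472021}{1656} \approx 4512.1$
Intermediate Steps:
$P = \frac{149}{1656}$ ($P = \left(-149\right) \left(- \frac{1}{1656}\right) = \frac{149}{1656} \approx 0.089976$)
$P - c = \frac{149}{1656} - -4512 = \frac{149}{1656} + 4512 = \frac{7472021}{1656}$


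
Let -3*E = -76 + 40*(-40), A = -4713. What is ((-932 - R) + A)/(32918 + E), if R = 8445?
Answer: -4227/10043 ≈ -0.42089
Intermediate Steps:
E = 1676/3 (E = -(-76 + 40*(-40))/3 = -(-76 - 1600)/3 = -1/3*(-1676) = 1676/3 ≈ 558.67)
((-932 - R) + A)/(32918 + E) = ((-932 - 1*8445) - 4713)/(32918 + 1676/3) = ((-932 - 8445) - 4713)/(100430/3) = (-9377 - 4713)*(3/100430) = -14090*3/100430 = -4227/10043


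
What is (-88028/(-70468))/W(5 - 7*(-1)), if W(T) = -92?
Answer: -22007/1620764 ≈ -0.013578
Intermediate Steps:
(-88028/(-70468))/W(5 - 7*(-1)) = -88028/(-70468)/(-92) = -88028*(-1/70468)*(-1/92) = (22007/17617)*(-1/92) = -22007/1620764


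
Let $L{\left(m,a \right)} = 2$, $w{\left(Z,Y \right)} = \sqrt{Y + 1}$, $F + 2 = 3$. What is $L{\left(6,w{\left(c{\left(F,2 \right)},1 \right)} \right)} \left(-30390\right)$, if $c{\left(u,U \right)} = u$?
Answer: $-60780$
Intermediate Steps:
$F = 1$ ($F = -2 + 3 = 1$)
$w{\left(Z,Y \right)} = \sqrt{1 + Y}$
$L{\left(6,w{\left(c{\left(F,2 \right)},1 \right)} \right)} \left(-30390\right) = 2 \left(-30390\right) = -60780$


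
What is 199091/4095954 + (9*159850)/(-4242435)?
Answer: -336534239701/1158454573866 ≈ -0.29050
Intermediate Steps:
199091/4095954 + (9*159850)/(-4242435) = 199091*(1/4095954) + 1438650*(-1/4242435) = 199091/4095954 - 95910/282829 = -336534239701/1158454573866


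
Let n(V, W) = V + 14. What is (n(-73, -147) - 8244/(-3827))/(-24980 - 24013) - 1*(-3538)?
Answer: 663361812067/187496211 ≈ 3538.0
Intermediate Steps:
n(V, W) = 14 + V
(n(-73, -147) - 8244/(-3827))/(-24980 - 24013) - 1*(-3538) = ((14 - 73) - 8244/(-3827))/(-24980 - 24013) - 1*(-3538) = (-59 - 8244*(-1/3827))/(-48993) + 3538 = (-59 + 8244/3827)*(-1/48993) + 3538 = -217549/3827*(-1/48993) + 3538 = 217549/187496211 + 3538 = 663361812067/187496211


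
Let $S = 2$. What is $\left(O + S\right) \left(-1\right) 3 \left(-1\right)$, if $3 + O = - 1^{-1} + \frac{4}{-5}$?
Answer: $- \frac{42}{5} \approx -8.4$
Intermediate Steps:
$O = - \frac{24}{5}$ ($O = -3 + \left(- 1^{-1} + \frac{4}{-5}\right) = -3 + \left(\left(-1\right) 1 + 4 \left(- \frac{1}{5}\right)\right) = -3 - \frac{9}{5} = - \frac{24}{5} \approx -4.8$)
$\left(O + S\right) \left(-1\right) 3 \left(-1\right) = \left(- \frac{24}{5} + 2\right) \left(-1\right) 3 \left(-1\right) = - \frac{14 \left(\left(-3\right) \left(-1\right)\right)}{5} = \left(- \frac{14}{5}\right) 3 = - \frac{42}{5}$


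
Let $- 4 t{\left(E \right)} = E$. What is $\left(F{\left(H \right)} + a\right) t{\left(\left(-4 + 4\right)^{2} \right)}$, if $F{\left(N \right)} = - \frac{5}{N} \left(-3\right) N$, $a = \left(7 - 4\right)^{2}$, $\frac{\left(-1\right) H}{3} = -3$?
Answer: $0$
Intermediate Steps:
$t{\left(E \right)} = - \frac{E}{4}$
$H = 9$ ($H = \left(-3\right) \left(-3\right) = 9$)
$a = 9$ ($a = 3^{2} = 9$)
$F{\left(N \right)} = 15$ ($F{\left(N \right)} = \frac{15}{N} N = 15$)
$\left(F{\left(H \right)} + a\right) t{\left(\left(-4 + 4\right)^{2} \right)} = \left(15 + 9\right) \left(- \frac{\left(-4 + 4\right)^{2}}{4}\right) = 24 \left(- \frac{0^{2}}{4}\right) = 24 \left(\left(- \frac{1}{4}\right) 0\right) = 24 \cdot 0 = 0$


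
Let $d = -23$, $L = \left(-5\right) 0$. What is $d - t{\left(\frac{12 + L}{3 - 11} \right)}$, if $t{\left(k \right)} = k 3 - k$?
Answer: $-20$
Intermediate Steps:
$L = 0$
$t{\left(k \right)} = 2 k$ ($t{\left(k \right)} = 3 k - k = 2 k$)
$d - t{\left(\frac{12 + L}{3 - 11} \right)} = -23 - 2 \frac{12 + 0}{3 - 11} = -23 - 2 \frac{12}{-8} = -23 - 2 \cdot 12 \left(- \frac{1}{8}\right) = -23 - 2 \left(- \frac{3}{2}\right) = -23 - -3 = -23 + 3 = -20$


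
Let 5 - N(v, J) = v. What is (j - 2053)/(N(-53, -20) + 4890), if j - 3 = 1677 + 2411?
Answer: 1019/2474 ≈ 0.41188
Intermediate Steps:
N(v, J) = 5 - v
j = 4091 (j = 3 + (1677 + 2411) = 3 + 4088 = 4091)
(j - 2053)/(N(-53, -20) + 4890) = (4091 - 2053)/((5 - 1*(-53)) + 4890) = 2038/((5 + 53) + 4890) = 2038/(58 + 4890) = 2038/4948 = 2038*(1/4948) = 1019/2474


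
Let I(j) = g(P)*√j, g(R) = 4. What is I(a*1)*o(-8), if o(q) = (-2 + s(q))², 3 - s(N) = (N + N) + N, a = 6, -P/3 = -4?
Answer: 2500*√6 ≈ 6123.7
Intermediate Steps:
P = 12 (P = -3*(-4) = 12)
s(N) = 3 - 3*N (s(N) = 3 - ((N + N) + N) = 3 - (2*N + N) = 3 - 3*N)
o(q) = (1 - 3*q)² (o(q) = (-2 + (3 - 3*q))² = (1 - 3*q)²)
I(j) = 4*√j
I(a*1)*o(-8) = (4*√(6*1))*(-1 + 3*(-8))² = (4*√6)*(-1 - 24)² = (4*√6)*(-25)² = (4*√6)*625 = 2500*√6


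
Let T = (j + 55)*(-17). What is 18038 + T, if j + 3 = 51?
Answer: 16287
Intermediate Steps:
j = 48 (j = -3 + 51 = 48)
T = -1751 (T = (48 + 55)*(-17) = 103*(-17) = -1751)
18038 + T = 18038 - 1751 = 16287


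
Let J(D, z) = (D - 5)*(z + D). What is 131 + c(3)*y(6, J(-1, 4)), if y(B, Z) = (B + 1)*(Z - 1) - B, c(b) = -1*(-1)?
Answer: -8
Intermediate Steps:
J(D, z) = (-5 + D)*(D + z)
c(b) = 1
y(B, Z) = -B + (1 + B)*(-1 + Z) (y(B, Z) = (1 + B)*(-1 + Z) - B = -B + (1 + B)*(-1 + Z))
131 + c(3)*y(6, J(-1, 4)) = 131 + 1*(-1 + ((-1)**2 - 5*(-1) - 5*4 - 1*4) - 2*6 + 6*((-1)**2 - 5*(-1) - 5*4 - 1*4)) = 131 + 1*(-1 + (1 + 5 - 20 - 4) - 12 + 6*(1 + 5 - 20 - 4)) = 131 + 1*(-1 - 18 - 12 + 6*(-18)) = 131 + 1*(-1 - 18 - 12 - 108) = 131 + 1*(-139) = 131 - 139 = -8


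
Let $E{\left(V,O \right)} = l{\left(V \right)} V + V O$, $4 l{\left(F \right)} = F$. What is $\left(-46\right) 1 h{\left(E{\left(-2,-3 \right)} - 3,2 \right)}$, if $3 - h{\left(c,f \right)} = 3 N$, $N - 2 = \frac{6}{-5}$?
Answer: $- \frac{138}{5} \approx -27.6$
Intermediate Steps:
$N = \frac{4}{5}$ ($N = 2 + \frac{6}{-5} = 2 + 6 \left(- \frac{1}{5}\right) = 2 - \frac{6}{5} = \frac{4}{5} \approx 0.8$)
$l{\left(F \right)} = \frac{F}{4}$
$E{\left(V,O \right)} = \frac{V^{2}}{4} + O V$ ($E{\left(V,O \right)} = \frac{V}{4} V + V O = \frac{V^{2}}{4} + O V$)
$h{\left(c,f \right)} = \frac{3}{5}$ ($h{\left(c,f \right)} = 3 - 3 \cdot \frac{4}{5} = 3 - \frac{12}{5} = \frac{3}{5}$)
$\left(-46\right) 1 h{\left(E{\left(-2,-3 \right)} - 3,2 \right)} = \left(-46\right) 1 \cdot \frac{3}{5} = \left(-46\right) \frac{3}{5} = - \frac{138}{5}$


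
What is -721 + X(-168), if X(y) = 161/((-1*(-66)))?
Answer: -47425/66 ≈ -718.56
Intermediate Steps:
X(y) = 161/66
-721 + X(-168) = -721 + 161/66 = -47425/66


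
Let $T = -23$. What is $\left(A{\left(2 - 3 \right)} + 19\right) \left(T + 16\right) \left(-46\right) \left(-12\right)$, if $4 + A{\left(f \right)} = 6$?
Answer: $-81144$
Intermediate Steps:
$A{\left(f \right)} = 2$ ($A{\left(f \right)} = -4 + 6 = 2$)
$\left(A{\left(2 - 3 \right)} + 19\right) \left(T + 16\right) \left(-46\right) \left(-12\right) = \left(2 + 19\right) \left(-23 + 16\right) \left(-46\right) \left(-12\right) = 21 \left(-7\right) \left(-46\right) \left(-12\right) = \left(-147\right) \left(-46\right) \left(-12\right) = 6762 \left(-12\right) = -81144$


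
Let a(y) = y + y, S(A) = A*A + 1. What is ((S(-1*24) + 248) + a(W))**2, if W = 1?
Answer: 683929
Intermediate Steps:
S(A) = 1 + A**2 (S(A) = A**2 + 1 = 1 + A**2)
a(y) = 2*y
((S(-1*24) + 248) + a(W))**2 = (((1 + (-1*24)**2) + 248) + 2*1)**2 = (((1 + (-24)**2) + 248) + 2)**2 = (((1 + 576) + 248) + 2)**2 = ((577 + 248) + 2)**2 = (825 + 2)**2 = 827**2 = 683929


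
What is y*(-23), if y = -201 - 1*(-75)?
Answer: 2898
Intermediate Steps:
y = -126 (y = -201 + 75 = -126)
y*(-23) = -126*(-23) = 2898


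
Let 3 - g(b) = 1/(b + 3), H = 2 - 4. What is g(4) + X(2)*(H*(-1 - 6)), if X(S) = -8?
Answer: -764/7 ≈ -109.14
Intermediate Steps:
H = -2
g(b) = 3 - 1/(3 + b) (g(b) = 3 - 1/(b + 3) = 3 - 1/(3 + b))
g(4) + X(2)*(H*(-1 - 6)) = (8 + 3*4)/(3 + 4) - (-16)*(-1 - 6) = (8 + 12)/7 - (-16)*(-7) = (⅐)*20 - 8*14 = 20/7 - 112 = -764/7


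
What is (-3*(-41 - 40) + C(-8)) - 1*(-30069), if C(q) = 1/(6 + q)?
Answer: 60623/2 ≈ 30312.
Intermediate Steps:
(-3*(-41 - 40) + C(-8)) - 1*(-30069) = (-3*(-41 - 40) + 1/(6 - 8)) - 1*(-30069) = (-3*(-81) + 1/(-2)) + 30069 = (243 - ½) + 30069 = 485/2 + 30069 = 60623/2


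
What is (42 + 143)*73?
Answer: 13505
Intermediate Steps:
(42 + 143)*73 = 185*73 = 13505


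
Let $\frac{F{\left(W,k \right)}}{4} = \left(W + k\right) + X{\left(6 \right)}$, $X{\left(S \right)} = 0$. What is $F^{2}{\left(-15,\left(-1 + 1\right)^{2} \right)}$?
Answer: $3600$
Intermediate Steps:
$F{\left(W,k \right)} = 4 W + 4 k$ ($F{\left(W,k \right)} = 4 \left(\left(W + k\right) + 0\right) = 4 \left(W + k\right) = 4 W + 4 k$)
$F^{2}{\left(-15,\left(-1 + 1\right)^{2} \right)} = \left(4 \left(-15\right) + 4 \left(-1 + 1\right)^{2}\right)^{2} = \left(-60 + 4 \cdot 0^{2}\right)^{2} = \left(-60 + 4 \cdot 0\right)^{2} = \left(-60 + 0\right)^{2} = \left(-60\right)^{2} = 3600$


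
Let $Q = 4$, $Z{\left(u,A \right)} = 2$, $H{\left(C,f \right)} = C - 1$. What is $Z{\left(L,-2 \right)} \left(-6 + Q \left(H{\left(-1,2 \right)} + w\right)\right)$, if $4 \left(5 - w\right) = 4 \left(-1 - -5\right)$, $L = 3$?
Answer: $-20$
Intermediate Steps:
$H{\left(C,f \right)} = -1 + C$
$w = 1$ ($w = 5 - \frac{4 \left(-1 - -5\right)}{4} = 5 - \frac{4 \left(-1 + 5\right)}{4} = 5 - \frac{4 \cdot 4}{4} = 5 - 4 = 1$)
$Z{\left(L,-2 \right)} \left(-6 + Q \left(H{\left(-1,2 \right)} + w\right)\right) = 2 \left(-6 + 4 \left(\left(-1 - 1\right) + 1\right)\right) = 2 \left(-6 + 4 \left(-2 + 1\right)\right) = 2 \left(-6 + 4 \left(-1\right)\right) = 2 \left(-6 - 4\right) = 2 \left(-10\right) = -20$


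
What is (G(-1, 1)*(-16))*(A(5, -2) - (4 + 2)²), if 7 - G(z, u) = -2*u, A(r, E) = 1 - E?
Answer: 4752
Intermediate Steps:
G(z, u) = 7 + 2*u (G(z, u) = 7 - (-2)*u = 7 + 2*u)
(G(-1, 1)*(-16))*(A(5, -2) - (4 + 2)²) = ((7 + 2*1)*(-16))*((1 - 1*(-2)) - (4 + 2)²) = ((7 + 2)*(-16))*((1 + 2) - 1*6²) = (9*(-16))*(3 - 1*36) = -144*(3 - 36) = -144*(-33) = 4752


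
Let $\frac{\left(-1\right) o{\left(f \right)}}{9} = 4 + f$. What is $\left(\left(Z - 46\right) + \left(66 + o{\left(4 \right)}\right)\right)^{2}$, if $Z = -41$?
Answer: $8649$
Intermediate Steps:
$o{\left(f \right)} = -36 - 9 f$ ($o{\left(f \right)} = - 9 \left(4 + f\right) = -36 - 9 f$)
$\left(\left(Z - 46\right) + \left(66 + o{\left(4 \right)}\right)\right)^{2} = \left(\left(-41 - 46\right) + \left(66 - 72\right)\right)^{2} = \left(-87 + \left(66 - 72\right)\right)^{2} = \left(-87 - 6\right)^{2} = \left(-93\right)^{2} = 8649$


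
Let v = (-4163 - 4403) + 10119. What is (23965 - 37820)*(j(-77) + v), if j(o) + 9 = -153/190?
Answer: -812476597/38 ≈ -2.1381e+7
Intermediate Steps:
j(o) = -1863/190 (j(o) = -9 - 153/190 = -1863/190)
v = 1553 (v = -8566 + 10119 = 1553)
(23965 - 37820)*(j(-77) + v) = (23965 - 37820)*(-1863/190 + 1553) = -13855*293207/190 = -812476597/38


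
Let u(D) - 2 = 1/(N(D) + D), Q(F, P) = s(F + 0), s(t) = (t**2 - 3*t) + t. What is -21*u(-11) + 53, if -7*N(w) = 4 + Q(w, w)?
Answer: 373/32 ≈ 11.656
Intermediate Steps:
s(t) = t**2 - 2*t
Q(F, P) = F*(-2 + F) (Q(F, P) = (F + 0)*(-2 + (F + 0)) = F*(-2 + F))
N(w) = -4/7 - w*(-2 + w)/7 (N(w) = -(4 + w*(-2 + w))/7 = -4/7 - w*(-2 + w)/7)
u(D) = 2 + 1/(-4/7 + D - D*(-2 + D)/7) (u(D) = 2 + 1/((-4/7 - D*(-2 + D)/7) + D) = 2 + 1/(-4/7 + D - D*(-2 + D)/7))
-21*u(-11) + 53 = -21*(1 - 18*(-11) + 2*(-11)**2)/(4 + (-11)**2 - 9*(-11)) + 53 = -21*(1 + 198 + 2*121)/(4 + 121 + 99) + 53 = -21*(1 + 198 + 242)/224 + 53 = -3*441/32 + 53 = -21*63/32 + 53 = -1323/32 + 53 = 373/32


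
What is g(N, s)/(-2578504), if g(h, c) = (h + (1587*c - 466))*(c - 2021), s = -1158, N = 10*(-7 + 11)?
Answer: -1460887197/644626 ≈ -2266.3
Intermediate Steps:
N = 40 (N = 10*4 = 40)
g(h, c) = (-2021 + c)*(-466 + h + 1587*c) (g(h, c) = (h + (-466 + 1587*c))*(-2021 + c) = (-466 + h + 1587*c)*(-2021 + c) = (-2021 + c)*(-466 + h + 1587*c))
g(N, s)/(-2578504) = (941786 - 3207793*(-1158) - 2021*40 + 1587*(-1158)**2 - 1158*40)/(-2578504) = (941786 + 3714624294 - 80840 + 1587*1340964 - 46320)*(-1/2578504) = (941786 + 3714624294 - 80840 + 2128109868 - 46320)*(-1/2578504) = 5843548788*(-1/2578504) = -1460887197/644626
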